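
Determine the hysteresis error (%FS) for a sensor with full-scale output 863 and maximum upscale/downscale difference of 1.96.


Hysteresis = (max difference / full scale) * 100%.
H = (1.96 / 863) * 100
H = 0.227 %FS

0.227 %FS


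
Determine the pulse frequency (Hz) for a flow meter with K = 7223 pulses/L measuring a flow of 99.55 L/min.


Frequency = K * Q / 60 (converting L/min to L/s).
f = 7223 * 99.55 / 60
f = 719049.65 / 60
f = 11984.16 Hz

11984.16 Hz


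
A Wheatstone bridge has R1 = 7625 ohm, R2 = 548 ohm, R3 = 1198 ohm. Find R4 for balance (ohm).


At balance: R1*R4 = R2*R3, so R4 = R2*R3/R1.
R4 = 548 * 1198 / 7625
R4 = 656504 / 7625
R4 = 86.1 ohm

86.1 ohm


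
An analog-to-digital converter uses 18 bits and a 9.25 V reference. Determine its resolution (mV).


The resolution (LSB) of an ADC is Vref / 2^n.
LSB = 9.25 / 2^18
LSB = 9.25 / 262144
LSB = 3.529e-05 V = 0.03528595 mV

0.03528595 mV


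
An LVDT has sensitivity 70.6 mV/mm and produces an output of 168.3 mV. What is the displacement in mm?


Displacement = Vout / sensitivity.
d = 168.3 / 70.6
d = 2.384 mm

2.384 mm


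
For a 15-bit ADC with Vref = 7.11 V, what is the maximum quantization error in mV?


The maximum quantization error is +/- LSB/2.
LSB = Vref / 2^n = 7.11 / 32768 = 0.00021698 V
Max error = LSB / 2 = 0.00021698 / 2 = 0.00010849 V
Max error = 0.1085 mV

0.1085 mV


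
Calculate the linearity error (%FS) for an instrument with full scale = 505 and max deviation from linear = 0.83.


Linearity error = (max deviation / full scale) * 100%.
Linearity = (0.83 / 505) * 100
Linearity = 0.164 %FS

0.164 %FS


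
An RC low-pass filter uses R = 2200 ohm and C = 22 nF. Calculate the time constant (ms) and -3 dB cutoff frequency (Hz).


Time constant: tau = R * C.
tau = 2200 * 2.20e-08 = 4.84e-05 s
tau = 0.0484 ms
Cutoff frequency: fc = 1 / (2*pi*R*C).
fc = 1 / (2*pi*4.84e-05) = 3288.33 Hz

tau = 0.0484 ms, fc = 3288.33 Hz


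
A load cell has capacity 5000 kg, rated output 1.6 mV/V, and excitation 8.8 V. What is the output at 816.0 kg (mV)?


Vout = rated_output * Vex * (load / capacity).
Vout = 1.6 * 8.8 * (816.0 / 5000)
Vout = 1.6 * 8.8 * 0.1632
Vout = 2.298 mV

2.298 mV


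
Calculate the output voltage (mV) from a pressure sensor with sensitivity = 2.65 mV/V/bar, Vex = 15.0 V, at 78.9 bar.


Output = sensitivity * Vex * P.
Vout = 2.65 * 15.0 * 78.9
Vout = 39.75 * 78.9
Vout = 3136.28 mV

3136.28 mV


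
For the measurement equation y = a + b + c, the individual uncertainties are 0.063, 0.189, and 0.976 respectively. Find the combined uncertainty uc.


For a sum of independent quantities, uc = sqrt(u1^2 + u2^2 + u3^2).
uc = sqrt(0.063^2 + 0.189^2 + 0.976^2)
uc = sqrt(0.003969 + 0.035721 + 0.952576)
uc = 0.9961

0.9961


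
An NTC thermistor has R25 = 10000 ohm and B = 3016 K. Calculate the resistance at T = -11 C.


NTC thermistor equation: Rt = R25 * exp(B * (1/T - 1/T25)).
T in Kelvin: 262.15 K, T25 = 298.15 K
1/T - 1/T25 = 1/262.15 - 1/298.15 = 0.00046059
B * (1/T - 1/T25) = 3016 * 0.00046059 = 1.3892
Rt = 10000 * exp(1.3892) = 40114.4 ohm

40114.4 ohm


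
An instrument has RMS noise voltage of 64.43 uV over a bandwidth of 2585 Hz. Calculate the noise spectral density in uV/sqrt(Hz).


Noise spectral density = Vrms / sqrt(BW).
NSD = 64.43 / sqrt(2585)
NSD = 64.43 / 50.8429
NSD = 1.2672 uV/sqrt(Hz)

1.2672 uV/sqrt(Hz)


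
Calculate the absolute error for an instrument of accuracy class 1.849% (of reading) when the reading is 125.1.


Absolute error = (accuracy% / 100) * reading.
Error = (1.849 / 100) * 125.1
Error = 0.01849 * 125.1
Error = 2.3131

2.3131


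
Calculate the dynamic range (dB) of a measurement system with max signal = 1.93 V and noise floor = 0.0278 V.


Dynamic range = 20 * log10(Vmax / Vnoise).
DR = 20 * log10(1.93 / 0.0278)
DR = 20 * log10(69.42)
DR = 36.83 dB

36.83 dB


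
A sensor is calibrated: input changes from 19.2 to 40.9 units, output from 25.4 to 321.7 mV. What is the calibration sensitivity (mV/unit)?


Sensitivity = (y2 - y1) / (x2 - x1).
S = (321.7 - 25.4) / (40.9 - 19.2)
S = 296.3 / 21.7
S = 13.6544 mV/unit

13.6544 mV/unit


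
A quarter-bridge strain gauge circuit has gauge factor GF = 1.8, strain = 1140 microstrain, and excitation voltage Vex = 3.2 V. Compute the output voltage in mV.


Quarter bridge output: Vout = (GF * epsilon * Vex) / 4.
Vout = (1.8 * 1140e-6 * 3.2) / 4
Vout = 0.0065664 / 4 V
Vout = 0.0016416 V = 1.6416 mV

1.6416 mV


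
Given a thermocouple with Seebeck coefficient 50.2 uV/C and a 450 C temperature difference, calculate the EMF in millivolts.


The thermocouple output V = sensitivity * dT.
V = 50.2 uV/C * 450 C
V = 22590.0 uV
V = 22.59 mV

22.59 mV


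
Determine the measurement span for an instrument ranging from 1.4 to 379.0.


Span = upper range - lower range.
Span = 379.0 - (1.4)
Span = 377.6

377.6


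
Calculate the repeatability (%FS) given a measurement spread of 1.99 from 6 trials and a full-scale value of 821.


Repeatability = (spread / full scale) * 100%.
R = (1.99 / 821) * 100
R = 0.242 %FS

0.242 %FS


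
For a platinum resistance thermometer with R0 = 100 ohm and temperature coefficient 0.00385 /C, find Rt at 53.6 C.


The RTD equation: Rt = R0 * (1 + alpha * T).
Rt = 100 * (1 + 0.00385 * 53.6)
Rt = 100 * (1 + 0.20636)
Rt = 100 * 1.20636
Rt = 120.636 ohm

120.636 ohm


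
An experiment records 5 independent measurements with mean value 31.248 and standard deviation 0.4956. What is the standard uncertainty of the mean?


The standard uncertainty for Type A evaluation is u = s / sqrt(n).
u = 0.4956 / sqrt(5)
u = 0.4956 / 2.2361
u = 0.2216

0.2216


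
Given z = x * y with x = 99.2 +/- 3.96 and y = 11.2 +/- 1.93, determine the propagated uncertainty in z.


For a product z = x*y, the relative uncertainty is:
uz/z = sqrt((ux/x)^2 + (uy/y)^2)
Relative uncertainties: ux/x = 3.96/99.2 = 0.039919
uy/y = 1.93/11.2 = 0.172321
z = 99.2 * 11.2 = 1111.0
uz = 1111.0 * sqrt(0.039919^2 + 0.172321^2) = 196.526

196.526


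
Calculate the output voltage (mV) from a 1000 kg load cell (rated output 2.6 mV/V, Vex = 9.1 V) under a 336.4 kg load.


Vout = rated_output * Vex * (load / capacity).
Vout = 2.6 * 9.1 * (336.4 / 1000)
Vout = 2.6 * 9.1 * 0.3364
Vout = 7.959 mV

7.959 mV


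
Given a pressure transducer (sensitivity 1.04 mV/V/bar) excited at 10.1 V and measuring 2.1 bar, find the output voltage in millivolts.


Output = sensitivity * Vex * P.
Vout = 1.04 * 10.1 * 2.1
Vout = 10.504 * 2.1
Vout = 22.06 mV

22.06 mV


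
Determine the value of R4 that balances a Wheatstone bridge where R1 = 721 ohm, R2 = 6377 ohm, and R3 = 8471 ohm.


At balance: R1*R4 = R2*R3, so R4 = R2*R3/R1.
R4 = 6377 * 8471 / 721
R4 = 54019567 / 721
R4 = 74923.12 ohm

74923.12 ohm


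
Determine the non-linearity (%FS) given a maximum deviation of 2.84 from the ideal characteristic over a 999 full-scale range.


Linearity error = (max deviation / full scale) * 100%.
Linearity = (2.84 / 999) * 100
Linearity = 0.284 %FS

0.284 %FS


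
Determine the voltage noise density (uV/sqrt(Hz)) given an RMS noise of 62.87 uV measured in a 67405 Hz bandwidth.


Noise spectral density = Vrms / sqrt(BW).
NSD = 62.87 / sqrt(67405)
NSD = 62.87 / 259.6247
NSD = 0.2422 uV/sqrt(Hz)

0.2422 uV/sqrt(Hz)


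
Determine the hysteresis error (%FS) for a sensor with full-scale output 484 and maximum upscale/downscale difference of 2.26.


Hysteresis = (max difference / full scale) * 100%.
H = (2.26 / 484) * 100
H = 0.467 %FS

0.467 %FS


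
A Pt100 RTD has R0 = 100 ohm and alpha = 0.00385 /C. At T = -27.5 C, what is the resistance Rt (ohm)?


The RTD equation: Rt = R0 * (1 + alpha * T).
Rt = 100 * (1 + 0.00385 * -27.5)
Rt = 100 * (1 + -0.105875)
Rt = 100 * 0.894125
Rt = 89.413 ohm

89.413 ohm


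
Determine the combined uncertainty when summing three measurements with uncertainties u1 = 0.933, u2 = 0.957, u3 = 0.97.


For a sum of independent quantities, uc = sqrt(u1^2 + u2^2 + u3^2).
uc = sqrt(0.933^2 + 0.957^2 + 0.97^2)
uc = sqrt(0.870489 + 0.915849 + 0.9409)
uc = 1.6514

1.6514


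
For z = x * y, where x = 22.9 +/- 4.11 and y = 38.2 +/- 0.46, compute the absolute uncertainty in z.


For a product z = x*y, the relative uncertainty is:
uz/z = sqrt((ux/x)^2 + (uy/y)^2)
Relative uncertainties: ux/x = 4.11/22.9 = 0.179476
uy/y = 0.46/38.2 = 0.012042
z = 22.9 * 38.2 = 874.8
uz = 874.8 * sqrt(0.179476^2 + 0.012042^2) = 157.355

157.355


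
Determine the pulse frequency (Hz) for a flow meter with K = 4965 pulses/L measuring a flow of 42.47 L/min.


Frequency = K * Q / 60 (converting L/min to L/s).
f = 4965 * 42.47 / 60
f = 210863.55 / 60
f = 3514.39 Hz

3514.39 Hz


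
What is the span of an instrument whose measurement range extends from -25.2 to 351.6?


Span = upper range - lower range.
Span = 351.6 - (-25.2)
Span = 376.8

376.8


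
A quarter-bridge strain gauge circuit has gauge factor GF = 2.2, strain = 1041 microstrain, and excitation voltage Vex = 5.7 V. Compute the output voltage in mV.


Quarter bridge output: Vout = (GF * epsilon * Vex) / 4.
Vout = (2.2 * 1041e-6 * 5.7) / 4
Vout = 0.01305414 / 4 V
Vout = 0.00326354 V = 3.2635 mV

3.2635 mV


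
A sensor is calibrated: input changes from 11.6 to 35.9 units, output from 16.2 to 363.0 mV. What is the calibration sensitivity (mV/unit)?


Sensitivity = (y2 - y1) / (x2 - x1).
S = (363.0 - 16.2) / (35.9 - 11.6)
S = 346.8 / 24.3
S = 14.2716 mV/unit

14.2716 mV/unit


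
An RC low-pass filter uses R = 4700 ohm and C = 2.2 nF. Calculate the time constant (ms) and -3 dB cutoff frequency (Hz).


Time constant: tau = R * C.
tau = 4700 * 2.20e-09 = 1.034e-05 s
tau = 0.0103 ms
Cutoff frequency: fc = 1 / (2*pi*R*C).
fc = 1 / (2*pi*1.034e-05) = 15392.16 Hz

tau = 0.0103 ms, fc = 15392.16 Hz


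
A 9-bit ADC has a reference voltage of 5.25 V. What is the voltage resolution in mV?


The resolution (LSB) of an ADC is Vref / 2^n.
LSB = 5.25 / 2^9
LSB = 5.25 / 512
LSB = 0.01025391 V = 10.25390625 mV

10.25390625 mV


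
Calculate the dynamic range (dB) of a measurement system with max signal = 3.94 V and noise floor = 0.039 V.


Dynamic range = 20 * log10(Vmax / Vnoise).
DR = 20 * log10(3.94 / 0.039)
DR = 20 * log10(101.03)
DR = 40.09 dB

40.09 dB


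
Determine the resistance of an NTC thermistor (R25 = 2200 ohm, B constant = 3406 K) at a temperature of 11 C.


NTC thermistor equation: Rt = R25 * exp(B * (1/T - 1/T25)).
T in Kelvin: 284.15 K, T25 = 298.15 K
1/T - 1/T25 = 1/284.15 - 1/298.15 = 0.00016525
B * (1/T - 1/T25) = 3406 * 0.00016525 = 0.5628
Rt = 2200 * exp(0.5628) = 3862.5 ohm

3862.5 ohm


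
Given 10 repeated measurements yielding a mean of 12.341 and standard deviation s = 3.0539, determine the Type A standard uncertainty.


The standard uncertainty for Type A evaluation is u = s / sqrt(n).
u = 3.0539 / sqrt(10)
u = 3.0539 / 3.1623
u = 0.9657

0.9657


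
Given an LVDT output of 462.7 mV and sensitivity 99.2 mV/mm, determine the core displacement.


Displacement = Vout / sensitivity.
d = 462.7 / 99.2
d = 4.664 mm

4.664 mm


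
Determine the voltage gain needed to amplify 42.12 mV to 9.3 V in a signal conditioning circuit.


Gain = Vout / Vin (converting to same units).
G = 9.3 V / 42.12 mV
G = 9300.0 mV / 42.12 mV
G = 220.8

220.8


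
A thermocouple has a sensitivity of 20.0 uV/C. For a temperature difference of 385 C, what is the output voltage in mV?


The thermocouple output V = sensitivity * dT.
V = 20.0 uV/C * 385 C
V = 7700.0 uV
V = 7.7 mV

7.7 mV


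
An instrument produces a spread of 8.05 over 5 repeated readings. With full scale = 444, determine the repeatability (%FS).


Repeatability = (spread / full scale) * 100%.
R = (8.05 / 444) * 100
R = 1.813 %FS

1.813 %FS


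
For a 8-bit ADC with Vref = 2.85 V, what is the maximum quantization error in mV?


The maximum quantization error is +/- LSB/2.
LSB = Vref / 2^n = 2.85 / 256 = 0.01113281 V
Max error = LSB / 2 = 0.01113281 / 2 = 0.00556641 V
Max error = 5.5664 mV

5.5664 mV


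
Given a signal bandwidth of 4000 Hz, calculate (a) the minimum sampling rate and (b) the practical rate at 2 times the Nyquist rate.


By Nyquist theorem, fs_min = 2 * fmax.
fs_min = 2 * 4000 = 8000 Hz
Practical rate = 2 * fs_min = 2 * 8000 = 16000 Hz

fs_min = 8000 Hz, fs_practical = 16000 Hz


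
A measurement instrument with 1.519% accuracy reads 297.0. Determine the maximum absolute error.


Absolute error = (accuracy% / 100) * reading.
Error = (1.519 / 100) * 297.0
Error = 0.01519 * 297.0
Error = 4.5114

4.5114


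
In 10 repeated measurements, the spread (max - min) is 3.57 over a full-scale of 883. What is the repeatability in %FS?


Repeatability = (spread / full scale) * 100%.
R = (3.57 / 883) * 100
R = 0.404 %FS

0.404 %FS


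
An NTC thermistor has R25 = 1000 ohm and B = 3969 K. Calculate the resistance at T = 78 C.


NTC thermistor equation: Rt = R25 * exp(B * (1/T - 1/T25)).
T in Kelvin: 351.15 K, T25 = 298.15 K
1/T - 1/T25 = 1/351.15 - 1/298.15 = -0.00050623
B * (1/T - 1/T25) = 3969 * -0.00050623 = -2.0092
Rt = 1000 * exp(-2.0092) = 134.1 ohm

134.1 ohm


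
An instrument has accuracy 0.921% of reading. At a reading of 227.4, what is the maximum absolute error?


Absolute error = (accuracy% / 100) * reading.
Error = (0.921 / 100) * 227.4
Error = 0.00921 * 227.4
Error = 2.0944

2.0944


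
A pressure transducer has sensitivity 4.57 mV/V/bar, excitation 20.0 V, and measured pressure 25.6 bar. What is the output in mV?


Output = sensitivity * Vex * P.
Vout = 4.57 * 20.0 * 25.6
Vout = 91.4 * 25.6
Vout = 2339.84 mV

2339.84 mV


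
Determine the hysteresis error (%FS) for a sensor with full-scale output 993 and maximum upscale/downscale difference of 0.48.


Hysteresis = (max difference / full scale) * 100%.
H = (0.48 / 993) * 100
H = 0.048 %FS

0.048 %FS


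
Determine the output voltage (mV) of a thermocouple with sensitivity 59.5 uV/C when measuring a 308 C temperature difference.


The thermocouple output V = sensitivity * dT.
V = 59.5 uV/C * 308 C
V = 18326.0 uV
V = 18.326 mV

18.326 mV


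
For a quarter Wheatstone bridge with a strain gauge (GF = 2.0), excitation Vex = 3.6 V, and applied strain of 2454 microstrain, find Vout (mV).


Quarter bridge output: Vout = (GF * epsilon * Vex) / 4.
Vout = (2.0 * 2454e-6 * 3.6) / 4
Vout = 0.0176688 / 4 V
Vout = 0.0044172 V = 4.4172 mV

4.4172 mV


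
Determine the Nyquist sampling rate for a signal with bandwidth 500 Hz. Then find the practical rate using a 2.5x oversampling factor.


By Nyquist theorem, fs_min = 2 * fmax.
fs_min = 2 * 500 = 1000 Hz
Practical rate = 2.5 * fs_min = 2.5 * 1000 = 2500 Hz

fs_min = 1000 Hz, fs_practical = 2500 Hz


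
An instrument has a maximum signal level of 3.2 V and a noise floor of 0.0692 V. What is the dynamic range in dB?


Dynamic range = 20 * log10(Vmax / Vnoise).
DR = 20 * log10(3.2 / 0.0692)
DR = 20 * log10(46.24)
DR = 33.3 dB

33.3 dB


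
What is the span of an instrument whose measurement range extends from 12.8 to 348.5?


Span = upper range - lower range.
Span = 348.5 - (12.8)
Span = 335.7

335.7


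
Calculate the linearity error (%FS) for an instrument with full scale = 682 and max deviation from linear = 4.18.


Linearity error = (max deviation / full scale) * 100%.
Linearity = (4.18 / 682) * 100
Linearity = 0.613 %FS

0.613 %FS


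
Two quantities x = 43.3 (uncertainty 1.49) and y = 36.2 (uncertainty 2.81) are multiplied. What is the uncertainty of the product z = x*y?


For a product z = x*y, the relative uncertainty is:
uz/z = sqrt((ux/x)^2 + (uy/y)^2)
Relative uncertainties: ux/x = 1.49/43.3 = 0.034411
uy/y = 2.81/36.2 = 0.077624
z = 43.3 * 36.2 = 1567.5
uz = 1567.5 * sqrt(0.034411^2 + 0.077624^2) = 133.093

133.093


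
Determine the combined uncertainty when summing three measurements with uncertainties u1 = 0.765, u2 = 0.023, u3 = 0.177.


For a sum of independent quantities, uc = sqrt(u1^2 + u2^2 + u3^2).
uc = sqrt(0.765^2 + 0.023^2 + 0.177^2)
uc = sqrt(0.585225 + 0.000529 + 0.031329)
uc = 0.7855

0.7855


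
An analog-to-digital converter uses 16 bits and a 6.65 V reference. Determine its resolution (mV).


The resolution (LSB) of an ADC is Vref / 2^n.
LSB = 6.65 / 2^16
LSB = 6.65 / 65536
LSB = 0.00010147 V = 0.10147095 mV

0.10147095 mV


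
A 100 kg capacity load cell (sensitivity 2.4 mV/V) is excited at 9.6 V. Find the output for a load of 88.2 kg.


Vout = rated_output * Vex * (load / capacity).
Vout = 2.4 * 9.6 * (88.2 / 100)
Vout = 2.4 * 9.6 * 0.882
Vout = 20.321 mV

20.321 mV


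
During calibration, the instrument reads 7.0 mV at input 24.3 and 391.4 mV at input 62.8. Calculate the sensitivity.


Sensitivity = (y2 - y1) / (x2 - x1).
S = (391.4 - 7.0) / (62.8 - 24.3)
S = 384.4 / 38.5
S = 9.9844 mV/unit

9.9844 mV/unit


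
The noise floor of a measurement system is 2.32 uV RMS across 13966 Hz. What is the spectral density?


Noise spectral density = Vrms / sqrt(BW).
NSD = 2.32 / sqrt(13966)
NSD = 2.32 / 118.1778
NSD = 0.0196 uV/sqrt(Hz)

0.0196 uV/sqrt(Hz)


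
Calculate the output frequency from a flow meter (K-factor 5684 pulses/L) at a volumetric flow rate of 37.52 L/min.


Frequency = K * Q / 60 (converting L/min to L/s).
f = 5684 * 37.52 / 60
f = 213263.68 / 60
f = 3554.39 Hz

3554.39 Hz


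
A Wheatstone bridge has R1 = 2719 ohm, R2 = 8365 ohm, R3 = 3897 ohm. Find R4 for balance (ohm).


At balance: R1*R4 = R2*R3, so R4 = R2*R3/R1.
R4 = 8365 * 3897 / 2719
R4 = 32598405 / 2719
R4 = 11989.12 ohm

11989.12 ohm


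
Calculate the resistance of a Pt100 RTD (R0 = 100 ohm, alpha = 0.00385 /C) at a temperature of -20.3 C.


The RTD equation: Rt = R0 * (1 + alpha * T).
Rt = 100 * (1 + 0.00385 * -20.3)
Rt = 100 * (1 + -0.078155)
Rt = 100 * 0.921845
Rt = 92.184 ohm

92.184 ohm


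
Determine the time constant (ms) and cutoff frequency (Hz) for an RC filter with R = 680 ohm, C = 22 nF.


Time constant: tau = R * C.
tau = 680 * 2.20e-08 = 1.496e-05 s
tau = 0.015 ms
Cutoff frequency: fc = 1 / (2*pi*R*C).
fc = 1 / (2*pi*1.496e-05) = 10638.7 Hz

tau = 0.015 ms, fc = 10638.7 Hz


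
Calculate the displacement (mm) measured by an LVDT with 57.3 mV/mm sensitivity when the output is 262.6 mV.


Displacement = Vout / sensitivity.
d = 262.6 / 57.3
d = 4.583 mm

4.583 mm


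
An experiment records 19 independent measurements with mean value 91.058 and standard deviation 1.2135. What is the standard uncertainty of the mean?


The standard uncertainty for Type A evaluation is u = s / sqrt(n).
u = 1.2135 / sqrt(19)
u = 1.2135 / 4.3589
u = 0.2784

0.2784


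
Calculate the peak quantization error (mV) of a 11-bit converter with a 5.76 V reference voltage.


The maximum quantization error is +/- LSB/2.
LSB = Vref / 2^n = 5.76 / 2048 = 0.0028125 V
Max error = LSB / 2 = 0.0028125 / 2 = 0.00140625 V
Max error = 1.4062 mV

1.4062 mV


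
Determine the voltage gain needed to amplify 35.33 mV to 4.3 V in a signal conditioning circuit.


Gain = Vout / Vin (converting to same units).
G = 4.3 V / 35.33 mV
G = 4300.0 mV / 35.33 mV
G = 121.71

121.71


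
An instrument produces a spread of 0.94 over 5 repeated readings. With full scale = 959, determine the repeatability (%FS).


Repeatability = (spread / full scale) * 100%.
R = (0.94 / 959) * 100
R = 0.098 %FS

0.098 %FS


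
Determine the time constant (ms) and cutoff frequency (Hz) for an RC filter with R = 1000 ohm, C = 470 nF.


Time constant: tau = R * C.
tau = 1000 * 4.70e-07 = 0.00047 s
tau = 0.47 ms
Cutoff frequency: fc = 1 / (2*pi*R*C).
fc = 1 / (2*pi*0.00047) = 338.63 Hz

tau = 0.47 ms, fc = 338.63 Hz


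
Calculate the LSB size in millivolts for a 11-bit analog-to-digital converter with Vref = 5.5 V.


The resolution (LSB) of an ADC is Vref / 2^n.
LSB = 5.5 / 2^11
LSB = 5.5 / 2048
LSB = 0.00268555 V = 2.68554688 mV

2.68554688 mV


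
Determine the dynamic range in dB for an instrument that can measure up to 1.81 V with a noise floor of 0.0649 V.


Dynamic range = 20 * log10(Vmax / Vnoise).
DR = 20 * log10(1.81 / 0.0649)
DR = 20 * log10(27.89)
DR = 28.91 dB

28.91 dB


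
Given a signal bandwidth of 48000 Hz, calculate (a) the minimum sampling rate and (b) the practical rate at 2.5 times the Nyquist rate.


By Nyquist theorem, fs_min = 2 * fmax.
fs_min = 2 * 48000 = 96000 Hz
Practical rate = 2.5 * fs_min = 2.5 * 96000 = 240000 Hz

fs_min = 96000 Hz, fs_practical = 240000 Hz


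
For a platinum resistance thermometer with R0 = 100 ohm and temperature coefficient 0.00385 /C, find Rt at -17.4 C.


The RTD equation: Rt = R0 * (1 + alpha * T).
Rt = 100 * (1 + 0.00385 * -17.4)
Rt = 100 * (1 + -0.06699)
Rt = 100 * 0.93301
Rt = 93.301 ohm

93.301 ohm


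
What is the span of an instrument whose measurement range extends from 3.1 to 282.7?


Span = upper range - lower range.
Span = 282.7 - (3.1)
Span = 279.6

279.6


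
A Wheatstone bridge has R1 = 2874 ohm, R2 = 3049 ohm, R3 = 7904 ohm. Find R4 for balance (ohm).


At balance: R1*R4 = R2*R3, so R4 = R2*R3/R1.
R4 = 3049 * 7904 / 2874
R4 = 24099296 / 2874
R4 = 8385.28 ohm

8385.28 ohm


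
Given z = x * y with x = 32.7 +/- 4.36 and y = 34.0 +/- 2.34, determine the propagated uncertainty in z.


For a product z = x*y, the relative uncertainty is:
uz/z = sqrt((ux/x)^2 + (uy/y)^2)
Relative uncertainties: ux/x = 4.36/32.7 = 0.133333
uy/y = 2.34/34.0 = 0.068824
z = 32.7 * 34.0 = 1111.8
uz = 1111.8 * sqrt(0.133333^2 + 0.068824^2) = 166.824

166.824


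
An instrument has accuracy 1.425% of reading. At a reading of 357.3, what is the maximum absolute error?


Absolute error = (accuracy% / 100) * reading.
Error = (1.425 / 100) * 357.3
Error = 0.01425 * 357.3
Error = 5.0915

5.0915


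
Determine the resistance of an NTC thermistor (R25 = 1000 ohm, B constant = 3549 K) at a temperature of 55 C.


NTC thermistor equation: Rt = R25 * exp(B * (1/T - 1/T25)).
T in Kelvin: 328.15 K, T25 = 298.15 K
1/T - 1/T25 = 1/328.15 - 1/298.15 = -0.00030663
B * (1/T - 1/T25) = 3549 * -0.00030663 = -1.0882
Rt = 1000 * exp(-1.0882) = 336.8 ohm

336.8 ohm


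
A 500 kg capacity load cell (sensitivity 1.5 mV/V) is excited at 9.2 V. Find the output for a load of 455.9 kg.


Vout = rated_output * Vex * (load / capacity).
Vout = 1.5 * 9.2 * (455.9 / 500)
Vout = 1.5 * 9.2 * 0.9118
Vout = 12.583 mV

12.583 mV


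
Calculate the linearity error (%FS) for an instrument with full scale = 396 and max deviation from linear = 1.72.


Linearity error = (max deviation / full scale) * 100%.
Linearity = (1.72 / 396) * 100
Linearity = 0.434 %FS

0.434 %FS


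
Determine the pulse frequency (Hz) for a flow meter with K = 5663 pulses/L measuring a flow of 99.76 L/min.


Frequency = K * Q / 60 (converting L/min to L/s).
f = 5663 * 99.76 / 60
f = 564940.88 / 60
f = 9415.68 Hz

9415.68 Hz


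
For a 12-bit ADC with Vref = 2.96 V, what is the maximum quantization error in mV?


The maximum quantization error is +/- LSB/2.
LSB = Vref / 2^n = 2.96 / 4096 = 0.00072266 V
Max error = LSB / 2 = 0.00072266 / 2 = 0.00036133 V
Max error = 0.3613 mV

0.3613 mV


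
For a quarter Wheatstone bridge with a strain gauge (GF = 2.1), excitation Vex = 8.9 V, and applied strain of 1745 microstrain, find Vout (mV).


Quarter bridge output: Vout = (GF * epsilon * Vex) / 4.
Vout = (2.1 * 1745e-6 * 8.9) / 4
Vout = 0.03261405 / 4 V
Vout = 0.00815351 V = 8.1535 mV

8.1535 mV


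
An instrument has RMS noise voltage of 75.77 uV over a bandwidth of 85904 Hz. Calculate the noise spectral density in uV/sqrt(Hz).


Noise spectral density = Vrms / sqrt(BW).
NSD = 75.77 / sqrt(85904)
NSD = 75.77 / 293.0938
NSD = 0.2585 uV/sqrt(Hz)

0.2585 uV/sqrt(Hz)


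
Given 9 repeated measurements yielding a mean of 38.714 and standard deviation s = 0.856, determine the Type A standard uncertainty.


The standard uncertainty for Type A evaluation is u = s / sqrt(n).
u = 0.856 / sqrt(9)
u = 0.856 / 3.0
u = 0.2853

0.2853


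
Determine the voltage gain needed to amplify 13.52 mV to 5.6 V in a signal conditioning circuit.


Gain = Vout / Vin (converting to same units).
G = 5.6 V / 13.52 mV
G = 5600.0 mV / 13.52 mV
G = 414.2

414.2


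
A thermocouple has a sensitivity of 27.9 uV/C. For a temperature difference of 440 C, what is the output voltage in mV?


The thermocouple output V = sensitivity * dT.
V = 27.9 uV/C * 440 C
V = 12276.0 uV
V = 12.276 mV

12.276 mV


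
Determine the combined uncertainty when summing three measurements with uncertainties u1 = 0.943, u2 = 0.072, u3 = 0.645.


For a sum of independent quantities, uc = sqrt(u1^2 + u2^2 + u3^2).
uc = sqrt(0.943^2 + 0.072^2 + 0.645^2)
uc = sqrt(0.889249 + 0.005184 + 0.416025)
uc = 1.1448

1.1448


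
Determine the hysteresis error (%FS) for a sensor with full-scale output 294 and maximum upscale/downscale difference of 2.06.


Hysteresis = (max difference / full scale) * 100%.
H = (2.06 / 294) * 100
H = 0.701 %FS

0.701 %FS


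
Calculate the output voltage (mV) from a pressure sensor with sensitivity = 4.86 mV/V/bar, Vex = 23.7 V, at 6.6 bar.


Output = sensitivity * Vex * P.
Vout = 4.86 * 23.7 * 6.6
Vout = 115.182 * 6.6
Vout = 760.2 mV

760.2 mV


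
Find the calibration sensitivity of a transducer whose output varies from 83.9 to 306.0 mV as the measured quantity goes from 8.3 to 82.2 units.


Sensitivity = (y2 - y1) / (x2 - x1).
S = (306.0 - 83.9) / (82.2 - 8.3)
S = 222.1 / 73.9
S = 3.0054 mV/unit

3.0054 mV/unit


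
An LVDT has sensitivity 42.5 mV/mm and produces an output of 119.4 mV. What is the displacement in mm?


Displacement = Vout / sensitivity.
d = 119.4 / 42.5
d = 2.809 mm

2.809 mm


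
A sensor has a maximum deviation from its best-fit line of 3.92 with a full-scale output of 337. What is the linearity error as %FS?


Linearity error = (max deviation / full scale) * 100%.
Linearity = (3.92 / 337) * 100
Linearity = 1.163 %FS

1.163 %FS


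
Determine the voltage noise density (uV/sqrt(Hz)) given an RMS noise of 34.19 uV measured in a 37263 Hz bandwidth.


Noise spectral density = Vrms / sqrt(BW).
NSD = 34.19 / sqrt(37263)
NSD = 34.19 / 193.0363
NSD = 0.1771 uV/sqrt(Hz)

0.1771 uV/sqrt(Hz)


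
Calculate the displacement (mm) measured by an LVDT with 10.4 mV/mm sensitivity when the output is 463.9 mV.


Displacement = Vout / sensitivity.
d = 463.9 / 10.4
d = 44.606 mm

44.606 mm


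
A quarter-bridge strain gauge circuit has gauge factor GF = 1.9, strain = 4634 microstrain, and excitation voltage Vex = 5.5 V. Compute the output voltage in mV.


Quarter bridge output: Vout = (GF * epsilon * Vex) / 4.
Vout = (1.9 * 4634e-6 * 5.5) / 4
Vout = 0.0484253 / 4 V
Vout = 0.01210632 V = 12.1063 mV

12.1063 mV


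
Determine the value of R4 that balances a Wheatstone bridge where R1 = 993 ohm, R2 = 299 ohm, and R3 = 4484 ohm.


At balance: R1*R4 = R2*R3, so R4 = R2*R3/R1.
R4 = 299 * 4484 / 993
R4 = 1340716 / 993
R4 = 1350.17 ohm

1350.17 ohm


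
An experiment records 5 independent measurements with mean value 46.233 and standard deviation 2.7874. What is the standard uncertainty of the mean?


The standard uncertainty for Type A evaluation is u = s / sqrt(n).
u = 2.7874 / sqrt(5)
u = 2.7874 / 2.2361
u = 1.2466

1.2466


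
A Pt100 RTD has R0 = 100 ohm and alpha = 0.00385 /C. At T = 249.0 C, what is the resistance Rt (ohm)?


The RTD equation: Rt = R0 * (1 + alpha * T).
Rt = 100 * (1 + 0.00385 * 249.0)
Rt = 100 * (1 + 0.95865)
Rt = 100 * 1.95865
Rt = 195.865 ohm

195.865 ohm


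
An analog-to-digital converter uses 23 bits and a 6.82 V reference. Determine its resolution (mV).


The resolution (LSB) of an ADC is Vref / 2^n.
LSB = 6.82 / 2^23
LSB = 6.82 / 8388608
LSB = 8.1e-07 V = 0.00081301 mV

0.00081301 mV


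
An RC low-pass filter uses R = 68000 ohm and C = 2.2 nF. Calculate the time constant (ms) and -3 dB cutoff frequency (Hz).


Time constant: tau = R * C.
tau = 68000 * 2.20e-09 = 0.0001496 s
tau = 0.1496 ms
Cutoff frequency: fc = 1 / (2*pi*R*C).
fc = 1 / (2*pi*0.0001496) = 1063.87 Hz

tau = 0.1496 ms, fc = 1063.87 Hz


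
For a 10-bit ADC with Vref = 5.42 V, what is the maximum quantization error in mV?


The maximum quantization error is +/- LSB/2.
LSB = Vref / 2^n = 5.42 / 1024 = 0.00529297 V
Max error = LSB / 2 = 0.00529297 / 2 = 0.00264648 V
Max error = 2.6465 mV

2.6465 mV


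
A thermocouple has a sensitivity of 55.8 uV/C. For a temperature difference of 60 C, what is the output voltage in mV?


The thermocouple output V = sensitivity * dT.
V = 55.8 uV/C * 60 C
V = 3348.0 uV
V = 3.348 mV

3.348 mV


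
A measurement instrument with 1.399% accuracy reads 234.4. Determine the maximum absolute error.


Absolute error = (accuracy% / 100) * reading.
Error = (1.399 / 100) * 234.4
Error = 0.01399 * 234.4
Error = 3.2793

3.2793


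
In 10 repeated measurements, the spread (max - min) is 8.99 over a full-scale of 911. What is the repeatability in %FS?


Repeatability = (spread / full scale) * 100%.
R = (8.99 / 911) * 100
R = 0.987 %FS

0.987 %FS


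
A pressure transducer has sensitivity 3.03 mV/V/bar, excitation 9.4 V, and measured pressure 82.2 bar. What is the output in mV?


Output = sensitivity * Vex * P.
Vout = 3.03 * 9.4 * 82.2
Vout = 28.482 * 82.2
Vout = 2341.22 mV

2341.22 mV


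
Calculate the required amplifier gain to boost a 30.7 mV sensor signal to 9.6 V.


Gain = Vout / Vin (converting to same units).
G = 9.6 V / 30.7 mV
G = 9600.0 mV / 30.7 mV
G = 312.7

312.7


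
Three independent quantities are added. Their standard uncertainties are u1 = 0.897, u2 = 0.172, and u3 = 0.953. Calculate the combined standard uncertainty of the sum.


For a sum of independent quantities, uc = sqrt(u1^2 + u2^2 + u3^2).
uc = sqrt(0.897^2 + 0.172^2 + 0.953^2)
uc = sqrt(0.804609 + 0.029584 + 0.908209)
uc = 1.32

1.32


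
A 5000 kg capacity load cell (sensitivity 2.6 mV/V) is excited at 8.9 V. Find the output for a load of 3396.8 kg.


Vout = rated_output * Vex * (load / capacity).
Vout = 2.6 * 8.9 * (3396.8 / 5000)
Vout = 2.6 * 8.9 * 0.67936
Vout = 15.72 mV

15.72 mV


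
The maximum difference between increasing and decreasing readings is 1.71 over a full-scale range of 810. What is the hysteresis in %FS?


Hysteresis = (max difference / full scale) * 100%.
H = (1.71 / 810) * 100
H = 0.211 %FS

0.211 %FS


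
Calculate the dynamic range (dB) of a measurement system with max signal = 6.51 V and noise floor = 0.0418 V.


Dynamic range = 20 * log10(Vmax / Vnoise).
DR = 20 * log10(6.51 / 0.0418)
DR = 20 * log10(155.74)
DR = 43.85 dB

43.85 dB


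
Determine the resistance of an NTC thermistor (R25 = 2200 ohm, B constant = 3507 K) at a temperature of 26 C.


NTC thermistor equation: Rt = R25 * exp(B * (1/T - 1/T25)).
T in Kelvin: 299.15 K, T25 = 298.15 K
1/T - 1/T25 = 1/299.15 - 1/298.15 = -1.121e-05
B * (1/T - 1/T25) = 3507 * -1.121e-05 = -0.0393
Rt = 2200 * exp(-0.0393) = 2115.2 ohm

2115.2 ohm


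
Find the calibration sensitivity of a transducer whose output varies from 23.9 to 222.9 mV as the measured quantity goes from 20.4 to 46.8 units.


Sensitivity = (y2 - y1) / (x2 - x1).
S = (222.9 - 23.9) / (46.8 - 20.4)
S = 199.0 / 26.4
S = 7.5379 mV/unit

7.5379 mV/unit


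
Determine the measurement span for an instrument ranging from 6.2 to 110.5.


Span = upper range - lower range.
Span = 110.5 - (6.2)
Span = 104.3

104.3


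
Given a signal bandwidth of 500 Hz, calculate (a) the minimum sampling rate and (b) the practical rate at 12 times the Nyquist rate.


By Nyquist theorem, fs_min = 2 * fmax.
fs_min = 2 * 500 = 1000 Hz
Practical rate = 12 * fs_min = 12 * 1000 = 12000 Hz

fs_min = 1000 Hz, fs_practical = 12000 Hz


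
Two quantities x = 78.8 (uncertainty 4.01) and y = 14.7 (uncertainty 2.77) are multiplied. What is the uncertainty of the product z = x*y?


For a product z = x*y, the relative uncertainty is:
uz/z = sqrt((ux/x)^2 + (uy/y)^2)
Relative uncertainties: ux/x = 4.01/78.8 = 0.050888
uy/y = 2.77/14.7 = 0.188435
z = 78.8 * 14.7 = 1158.4
uz = 1158.4 * sqrt(0.050888^2 + 0.188435^2) = 226.095

226.095


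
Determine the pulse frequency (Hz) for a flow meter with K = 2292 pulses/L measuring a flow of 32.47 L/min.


Frequency = K * Q / 60 (converting L/min to L/s).
f = 2292 * 32.47 / 60
f = 74421.24 / 60
f = 1240.35 Hz

1240.35 Hz


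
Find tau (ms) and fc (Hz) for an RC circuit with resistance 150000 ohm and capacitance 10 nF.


Time constant: tau = R * C.
tau = 150000 * 1.00e-08 = 0.0015 s
tau = 1.5 ms
Cutoff frequency: fc = 1 / (2*pi*R*C).
fc = 1 / (2*pi*0.0015) = 106.1 Hz

tau = 1.5 ms, fc = 106.1 Hz


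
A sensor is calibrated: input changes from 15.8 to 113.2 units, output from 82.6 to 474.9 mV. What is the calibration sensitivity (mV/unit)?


Sensitivity = (y2 - y1) / (x2 - x1).
S = (474.9 - 82.6) / (113.2 - 15.8)
S = 392.3 / 97.4
S = 4.0277 mV/unit

4.0277 mV/unit


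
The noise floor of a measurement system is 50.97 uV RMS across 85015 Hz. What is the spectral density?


Noise spectral density = Vrms / sqrt(BW).
NSD = 50.97 / sqrt(85015)
NSD = 50.97 / 291.5733
NSD = 0.1748 uV/sqrt(Hz)

0.1748 uV/sqrt(Hz)


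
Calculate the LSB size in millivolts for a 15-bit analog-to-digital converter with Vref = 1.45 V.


The resolution (LSB) of an ADC is Vref / 2^n.
LSB = 1.45 / 2^15
LSB = 1.45 / 32768
LSB = 4.425e-05 V = 0.04425049 mV

0.04425049 mV


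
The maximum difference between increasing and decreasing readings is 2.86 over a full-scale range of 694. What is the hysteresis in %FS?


Hysteresis = (max difference / full scale) * 100%.
H = (2.86 / 694) * 100
H = 0.412 %FS

0.412 %FS


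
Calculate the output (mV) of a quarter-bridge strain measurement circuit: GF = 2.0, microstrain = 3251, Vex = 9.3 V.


Quarter bridge output: Vout = (GF * epsilon * Vex) / 4.
Vout = (2.0 * 3251e-6 * 9.3) / 4
Vout = 0.0604686 / 4 V
Vout = 0.01511715 V = 15.1172 mV

15.1172 mV


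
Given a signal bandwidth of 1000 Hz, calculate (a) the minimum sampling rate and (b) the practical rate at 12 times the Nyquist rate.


By Nyquist theorem, fs_min = 2 * fmax.
fs_min = 2 * 1000 = 2000 Hz
Practical rate = 12 * fs_min = 12 * 2000 = 24000 Hz

fs_min = 2000 Hz, fs_practical = 24000 Hz


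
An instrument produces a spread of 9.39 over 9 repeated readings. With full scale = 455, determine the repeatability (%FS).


Repeatability = (spread / full scale) * 100%.
R = (9.39 / 455) * 100
R = 2.064 %FS

2.064 %FS


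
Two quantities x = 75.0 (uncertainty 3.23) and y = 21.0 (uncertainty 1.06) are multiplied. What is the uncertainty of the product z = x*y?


For a product z = x*y, the relative uncertainty is:
uz/z = sqrt((ux/x)^2 + (uy/y)^2)
Relative uncertainties: ux/x = 3.23/75.0 = 0.043067
uy/y = 1.06/21.0 = 0.050476
z = 75.0 * 21.0 = 1575.0
uz = 1575.0 * sqrt(0.043067^2 + 0.050476^2) = 104.504

104.504


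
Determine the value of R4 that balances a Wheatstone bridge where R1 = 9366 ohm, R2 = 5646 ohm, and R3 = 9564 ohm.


At balance: R1*R4 = R2*R3, so R4 = R2*R3/R1.
R4 = 5646 * 9564 / 9366
R4 = 53998344 / 9366
R4 = 5765.36 ohm

5765.36 ohm


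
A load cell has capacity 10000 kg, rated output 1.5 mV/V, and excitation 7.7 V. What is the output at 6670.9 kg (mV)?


Vout = rated_output * Vex * (load / capacity).
Vout = 1.5 * 7.7 * (6670.9 / 10000)
Vout = 1.5 * 7.7 * 0.66709
Vout = 7.705 mV

7.705 mV


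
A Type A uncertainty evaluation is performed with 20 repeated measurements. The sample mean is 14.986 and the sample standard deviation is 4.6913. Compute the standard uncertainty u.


The standard uncertainty for Type A evaluation is u = s / sqrt(n).
u = 4.6913 / sqrt(20)
u = 4.6913 / 4.4721
u = 1.049

1.049


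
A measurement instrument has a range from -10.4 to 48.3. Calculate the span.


Span = upper range - lower range.
Span = 48.3 - (-10.4)
Span = 58.7

58.7


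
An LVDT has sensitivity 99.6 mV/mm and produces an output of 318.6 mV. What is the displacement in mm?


Displacement = Vout / sensitivity.
d = 318.6 / 99.6
d = 3.199 mm

3.199 mm


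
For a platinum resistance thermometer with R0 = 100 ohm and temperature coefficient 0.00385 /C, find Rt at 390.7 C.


The RTD equation: Rt = R0 * (1 + alpha * T).
Rt = 100 * (1 + 0.00385 * 390.7)
Rt = 100 * (1 + 1.504195)
Rt = 100 * 2.504195
Rt = 250.42 ohm

250.42 ohm


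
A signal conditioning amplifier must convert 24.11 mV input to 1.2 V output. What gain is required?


Gain = Vout / Vin (converting to same units).
G = 1.2 V / 24.11 mV
G = 1200.0 mV / 24.11 mV
G = 49.77

49.77


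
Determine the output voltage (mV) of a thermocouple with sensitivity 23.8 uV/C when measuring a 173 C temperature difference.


The thermocouple output V = sensitivity * dT.
V = 23.8 uV/C * 173 C
V = 4117.4 uV
V = 4.117 mV

4.117 mV


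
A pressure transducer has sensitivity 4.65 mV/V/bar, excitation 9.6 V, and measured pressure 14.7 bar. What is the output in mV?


Output = sensitivity * Vex * P.
Vout = 4.65 * 9.6 * 14.7
Vout = 44.64 * 14.7
Vout = 656.21 mV

656.21 mV


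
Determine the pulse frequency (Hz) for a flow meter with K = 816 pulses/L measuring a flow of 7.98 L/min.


Frequency = K * Q / 60 (converting L/min to L/s).
f = 816 * 7.98 / 60
f = 6511.68 / 60
f = 108.53 Hz

108.53 Hz


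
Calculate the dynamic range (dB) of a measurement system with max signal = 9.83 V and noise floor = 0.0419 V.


Dynamic range = 20 * log10(Vmax / Vnoise).
DR = 20 * log10(9.83 / 0.0419)
DR = 20 * log10(234.61)
DR = 47.41 dB

47.41 dB


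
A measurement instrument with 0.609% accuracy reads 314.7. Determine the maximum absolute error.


Absolute error = (accuracy% / 100) * reading.
Error = (0.609 / 100) * 314.7
Error = 0.00609 * 314.7
Error = 1.9165

1.9165


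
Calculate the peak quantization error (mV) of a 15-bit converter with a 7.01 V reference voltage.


The maximum quantization error is +/- LSB/2.
LSB = Vref / 2^n = 7.01 / 32768 = 0.00021393 V
Max error = LSB / 2 = 0.00021393 / 2 = 0.00010696 V
Max error = 0.107 mV

0.107 mV


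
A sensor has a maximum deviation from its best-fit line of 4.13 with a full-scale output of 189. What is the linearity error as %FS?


Linearity error = (max deviation / full scale) * 100%.
Linearity = (4.13 / 189) * 100
Linearity = 2.185 %FS

2.185 %FS


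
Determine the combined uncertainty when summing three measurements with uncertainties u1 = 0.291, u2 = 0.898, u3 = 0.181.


For a sum of independent quantities, uc = sqrt(u1^2 + u2^2 + u3^2).
uc = sqrt(0.291^2 + 0.898^2 + 0.181^2)
uc = sqrt(0.084681 + 0.806404 + 0.032761)
uc = 0.9612

0.9612


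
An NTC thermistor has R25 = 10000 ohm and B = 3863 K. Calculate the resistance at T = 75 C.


NTC thermistor equation: Rt = R25 * exp(B * (1/T - 1/T25)).
T in Kelvin: 348.15 K, T25 = 298.15 K
1/T - 1/T25 = 1/348.15 - 1/298.15 = -0.00048169
B * (1/T - 1/T25) = 3863 * -0.00048169 = -1.8608
Rt = 10000 * exp(-1.8608) = 1555.5 ohm

1555.5 ohm


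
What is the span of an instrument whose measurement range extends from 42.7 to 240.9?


Span = upper range - lower range.
Span = 240.9 - (42.7)
Span = 198.2

198.2


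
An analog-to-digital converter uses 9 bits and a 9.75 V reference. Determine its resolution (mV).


The resolution (LSB) of an ADC is Vref / 2^n.
LSB = 9.75 / 2^9
LSB = 9.75 / 512
LSB = 0.01904297 V = 19.04296875 mV

19.04296875 mV


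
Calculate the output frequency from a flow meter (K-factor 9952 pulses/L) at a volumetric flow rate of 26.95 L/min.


Frequency = K * Q / 60 (converting L/min to L/s).
f = 9952 * 26.95 / 60
f = 268206.4 / 60
f = 4470.11 Hz

4470.11 Hz
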